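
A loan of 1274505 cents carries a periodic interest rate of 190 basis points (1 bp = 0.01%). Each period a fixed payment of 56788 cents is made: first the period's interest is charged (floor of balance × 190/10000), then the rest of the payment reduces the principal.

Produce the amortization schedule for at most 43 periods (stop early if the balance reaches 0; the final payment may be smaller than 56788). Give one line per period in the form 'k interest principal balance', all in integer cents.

1 24215 32573 1241932
2 23596 33192 1208740
3 22966 33822 1174918
4 22323 34465 1140453
5 21668 35120 1105333
6 21001 35787 1069546
7 20321 36467 1033079
8 19628 37160 995919
9 18922 37866 958053
10 18203 38585 919468
11 17469 39319 880149
12 16722 40066 840083
13 15961 40827 799256
14 15185 41603 757653
15 14395 42393 715260
16 13589 43199 672061
17 12769 44019 628042
18 11932 44856 583186
19 11080 45708 537478
20 10212 46576 490902
21 9327 47461 443441
22 8425 48363 395078
23 7506 49282 345796
24 6570 50218 295578
25 5615 51173 244405
26 4643 52145 192260
27 3652 53136 139124
28 2643 54145 84979
29 1614 55174 29805
30 566 29805 0

1. interest=⌊1274505·190/10000⌋=24215; principal=56788-24215=32573; balance=1274505-32573=1241932
2. interest=⌊1241932·190/10000⌋=23596; principal=56788-23596=33192; balance=1241932-33192=1208740
3. interest=⌊1208740·190/10000⌋=22966; principal=56788-22966=33822; balance=1208740-33822=1174918
4. interest=⌊1174918·190/10000⌋=22323; principal=56788-22323=34465; balance=1174918-34465=1140453
5. interest=⌊1140453·190/10000⌋=21668; principal=56788-21668=35120; balance=1140453-35120=1105333
6. interest=⌊1105333·190/10000⌋=21001; principal=56788-21001=35787; balance=1105333-35787=1069546
7. interest=⌊1069546·190/10000⌋=20321; principal=56788-20321=36467; balance=1069546-36467=1033079
8. interest=⌊1033079·190/10000⌋=19628; principal=56788-19628=37160; balance=1033079-37160=995919
9. interest=⌊995919·190/10000⌋=18922; principal=56788-18922=37866; balance=995919-37866=958053
10. interest=⌊958053·190/10000⌋=18203; principal=56788-18203=38585; balance=958053-38585=919468
11. interest=⌊919468·190/10000⌋=17469; principal=56788-17469=39319; balance=919468-39319=880149
12. interest=⌊880149·190/10000⌋=16722; principal=56788-16722=40066; balance=880149-40066=840083
13. interest=⌊840083·190/10000⌋=15961; principal=56788-15961=40827; balance=840083-40827=799256
14. interest=⌊799256·190/10000⌋=15185; principal=56788-15185=41603; balance=799256-41603=757653
15. interest=⌊757653·190/10000⌋=14395; principal=56788-14395=42393; balance=757653-42393=715260
16. interest=⌊715260·190/10000⌋=13589; principal=56788-13589=43199; balance=715260-43199=672061
17. interest=⌊672061·190/10000⌋=12769; principal=56788-12769=44019; balance=672061-44019=628042
18. interest=⌊628042·190/10000⌋=11932; principal=56788-11932=44856; balance=628042-44856=583186
19. interest=⌊583186·190/10000⌋=11080; principal=56788-11080=45708; balance=583186-45708=537478
20. interest=⌊537478·190/10000⌋=10212; principal=56788-10212=46576; balance=537478-46576=490902
21. interest=⌊490902·190/10000⌋=9327; principal=56788-9327=47461; balance=490902-47461=443441
22. interest=⌊443441·190/10000⌋=8425; principal=56788-8425=48363; balance=443441-48363=395078
23. interest=⌊395078·190/10000⌋=7506; principal=56788-7506=49282; balance=395078-49282=345796
24. interest=⌊345796·190/10000⌋=6570; principal=56788-6570=50218; balance=345796-50218=295578
25. interest=⌊295578·190/10000⌋=5615; principal=56788-5615=51173; balance=295578-51173=244405
26. interest=⌊244405·190/10000⌋=4643; principal=56788-4643=52145; balance=244405-52145=192260
27. interest=⌊192260·190/10000⌋=3652; principal=56788-3652=53136; balance=192260-53136=139124
28. interest=⌊139124·190/10000⌋=2643; principal=56788-2643=54145; balance=139124-54145=84979
29. interest=⌊84979·190/10000⌋=1614; principal=56788-1614=55174; balance=84979-55174=29805
30. interest=⌊29805·190/10000⌋=566; principal=min(56788-566,29805)=29805; balance=29805-29805=0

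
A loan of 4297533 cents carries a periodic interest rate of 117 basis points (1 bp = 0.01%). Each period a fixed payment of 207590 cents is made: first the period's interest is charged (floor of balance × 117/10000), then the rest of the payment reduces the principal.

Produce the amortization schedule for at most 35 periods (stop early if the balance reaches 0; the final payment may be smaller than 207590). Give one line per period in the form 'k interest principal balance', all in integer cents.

1. interest=⌊4297533·117/10000⌋=50281; principal=207590-50281=157309; balance=4297533-157309=4140224
2. interest=⌊4140224·117/10000⌋=48440; principal=207590-48440=159150; balance=4140224-159150=3981074
3. interest=⌊3981074·117/10000⌋=46578; principal=207590-46578=161012; balance=3981074-161012=3820062
4. interest=⌊3820062·117/10000⌋=44694; principal=207590-44694=162896; balance=3820062-162896=3657166
5. interest=⌊3657166·117/10000⌋=42788; principal=207590-42788=164802; balance=3657166-164802=3492364
6. interest=⌊3492364·117/10000⌋=40860; principal=207590-40860=166730; balance=3492364-166730=3325634
7. interest=⌊3325634·117/10000⌋=38909; principal=207590-38909=168681; balance=3325634-168681=3156953
8. interest=⌊3156953·117/10000⌋=36936; principal=207590-36936=170654; balance=3156953-170654=2986299
9. interest=⌊2986299·117/10000⌋=34939; principal=207590-34939=172651; balance=2986299-172651=2813648
10. interest=⌊2813648·117/10000⌋=32919; principal=207590-32919=174671; balance=2813648-174671=2638977
11. interest=⌊2638977·117/10000⌋=30876; principal=207590-30876=176714; balance=2638977-176714=2462263
12. interest=⌊2462263·117/10000⌋=28808; principal=207590-28808=178782; balance=2462263-178782=2283481
13. interest=⌊2283481·117/10000⌋=26716; principal=207590-26716=180874; balance=2283481-180874=2102607
14. interest=⌊2102607·117/10000⌋=24600; principal=207590-24600=182990; balance=2102607-182990=1919617
15. interest=⌊1919617·117/10000⌋=22459; principal=207590-22459=185131; balance=1919617-185131=1734486
16. interest=⌊1734486·117/10000⌋=20293; principal=207590-20293=187297; balance=1734486-187297=1547189
17. interest=⌊1547189·117/10000⌋=18102; principal=207590-18102=189488; balance=1547189-189488=1357701
18. interest=⌊1357701·117/10000⌋=15885; principal=207590-15885=191705; balance=1357701-191705=1165996
19. interest=⌊1165996·117/10000⌋=13642; principal=207590-13642=193948; balance=1165996-193948=972048
20. interest=⌊972048·117/10000⌋=11372; principal=207590-11372=196218; balance=972048-196218=775830
21. interest=⌊775830·117/10000⌋=9077; principal=207590-9077=198513; balance=775830-198513=577317
22. interest=⌊577317·117/10000⌋=6754; principal=207590-6754=200836; balance=577317-200836=376481
23. interest=⌊376481·117/10000⌋=4404; principal=207590-4404=203186; balance=376481-203186=173295
24. interest=⌊173295·117/10000⌋=2027; principal=min(207590-2027,173295)=173295; balance=173295-173295=0

1 50281 157309 4140224
2 48440 159150 3981074
3 46578 161012 3820062
4 44694 162896 3657166
5 42788 164802 3492364
6 40860 166730 3325634
7 38909 168681 3156953
8 36936 170654 2986299
9 34939 172651 2813648
10 32919 174671 2638977
11 30876 176714 2462263
12 28808 178782 2283481
13 26716 180874 2102607
14 24600 182990 1919617
15 22459 185131 1734486
16 20293 187297 1547189
17 18102 189488 1357701
18 15885 191705 1165996
19 13642 193948 972048
20 11372 196218 775830
21 9077 198513 577317
22 6754 200836 376481
23 4404 203186 173295
24 2027 173295 0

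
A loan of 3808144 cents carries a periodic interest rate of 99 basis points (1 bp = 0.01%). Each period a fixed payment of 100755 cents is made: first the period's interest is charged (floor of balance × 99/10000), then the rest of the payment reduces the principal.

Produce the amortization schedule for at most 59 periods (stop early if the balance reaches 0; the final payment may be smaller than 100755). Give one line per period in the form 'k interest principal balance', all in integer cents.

1. interest=⌊3808144·99/10000⌋=37700; principal=100755-37700=63055; balance=3808144-63055=3745089
2. interest=⌊3745089·99/10000⌋=37076; principal=100755-37076=63679; balance=3745089-63679=3681410
3. interest=⌊3681410·99/10000⌋=36445; principal=100755-36445=64310; balance=3681410-64310=3617100
4. interest=⌊3617100·99/10000⌋=35809; principal=100755-35809=64946; balance=3617100-64946=3552154
5. interest=⌊3552154·99/10000⌋=35166; principal=100755-35166=65589; balance=3552154-65589=3486565
6. interest=⌊3486565·99/10000⌋=34516; principal=100755-34516=66239; balance=3486565-66239=3420326
7. interest=⌊3420326·99/10000⌋=33861; principal=100755-33861=66894; balance=3420326-66894=3353432
8. interest=⌊3353432·99/10000⌋=33198; principal=100755-33198=67557; balance=3353432-67557=3285875
9. interest=⌊3285875·99/10000⌋=32530; principal=100755-32530=68225; balance=3285875-68225=3217650
10. interest=⌊3217650·99/10000⌋=31854; principal=100755-31854=68901; balance=3217650-68901=3148749
11. interest=⌊3148749·99/10000⌋=31172; principal=100755-31172=69583; balance=3148749-69583=3079166
12. interest=⌊3079166·99/10000⌋=30483; principal=100755-30483=70272; balance=3079166-70272=3008894
13. interest=⌊3008894·99/10000⌋=29788; principal=100755-29788=70967; balance=3008894-70967=2937927
14. interest=⌊2937927·99/10000⌋=29085; principal=100755-29085=71670; balance=2937927-71670=2866257
15. interest=⌊2866257·99/10000⌋=28375; principal=100755-28375=72380; balance=2866257-72380=2793877
16. interest=⌊2793877·99/10000⌋=27659; principal=100755-27659=73096; balance=2793877-73096=2720781
17. interest=⌊2720781·99/10000⌋=26935; principal=100755-26935=73820; balance=2720781-73820=2646961
18. interest=⌊2646961·99/10000⌋=26204; principal=100755-26204=74551; balance=2646961-74551=2572410
19. interest=⌊2572410·99/10000⌋=25466; principal=100755-25466=75289; balance=2572410-75289=2497121
20. interest=⌊2497121·99/10000⌋=24721; principal=100755-24721=76034; balance=2497121-76034=2421087
21. interest=⌊2421087·99/10000⌋=23968; principal=100755-23968=76787; balance=2421087-76787=2344300
22. interest=⌊2344300·99/10000⌋=23208; principal=100755-23208=77547; balance=2344300-77547=2266753
23. interest=⌊2266753·99/10000⌋=22440; principal=100755-22440=78315; balance=2266753-78315=2188438
24. interest=⌊2188438·99/10000⌋=21665; principal=100755-21665=79090; balance=2188438-79090=2109348
25. interest=⌊2109348·99/10000⌋=20882; principal=100755-20882=79873; balance=2109348-79873=2029475
26. interest=⌊2029475·99/10000⌋=20091; principal=100755-20091=80664; balance=2029475-80664=1948811
27. interest=⌊1948811·99/10000⌋=19293; principal=100755-19293=81462; balance=1948811-81462=1867349
28. interest=⌊1867349·99/10000⌋=18486; principal=100755-18486=82269; balance=1867349-82269=1785080
29. interest=⌊1785080·99/10000⌋=17672; principal=100755-17672=83083; balance=1785080-83083=1701997
30. interest=⌊1701997·99/10000⌋=16849; principal=100755-16849=83906; balance=1701997-83906=1618091
31. interest=⌊1618091·99/10000⌋=16019; principal=100755-16019=84736; balance=1618091-84736=1533355
32. interest=⌊1533355·99/10000⌋=15180; principal=100755-15180=85575; balance=1533355-85575=1447780
33. interest=⌊1447780·99/10000⌋=14333; principal=100755-14333=86422; balance=1447780-86422=1361358
34. interest=⌊1361358·99/10000⌋=13477; principal=100755-13477=87278; balance=1361358-87278=1274080
35. interest=⌊1274080·99/10000⌋=12613; principal=100755-12613=88142; balance=1274080-88142=1185938
36. interest=⌊1185938·99/10000⌋=11740; principal=100755-11740=89015; balance=1185938-89015=1096923
37. interest=⌊1096923·99/10000⌋=10859; principal=100755-10859=89896; balance=1096923-89896=1007027
38. interest=⌊1007027·99/10000⌋=9969; principal=100755-9969=90786; balance=1007027-90786=916241
39. interest=⌊916241·99/10000⌋=9070; principal=100755-9070=91685; balance=916241-91685=824556
40. interest=⌊824556·99/10000⌋=8163; principal=100755-8163=92592; balance=824556-92592=731964
41. interest=⌊731964·99/10000⌋=7246; principal=100755-7246=93509; balance=731964-93509=638455
42. interest=⌊638455·99/10000⌋=6320; principal=100755-6320=94435; balance=638455-94435=544020
43. interest=⌊544020·99/10000⌋=5385; principal=100755-5385=95370; balance=544020-95370=448650
44. interest=⌊448650·99/10000⌋=4441; principal=100755-4441=96314; balance=448650-96314=352336
45. interest=⌊352336·99/10000⌋=3488; principal=100755-3488=97267; balance=352336-97267=255069
46. interest=⌊255069·99/10000⌋=2525; principal=100755-2525=98230; balance=255069-98230=156839
47. interest=⌊156839·99/10000⌋=1552; principal=100755-1552=99203; balance=156839-99203=57636
48. interest=⌊57636·99/10000⌋=570; principal=min(100755-570,57636)=57636; balance=57636-57636=0

1 37700 63055 3745089
2 37076 63679 3681410
3 36445 64310 3617100
4 35809 64946 3552154
5 35166 65589 3486565
6 34516 66239 3420326
7 33861 66894 3353432
8 33198 67557 3285875
9 32530 68225 3217650
10 31854 68901 3148749
11 31172 69583 3079166
12 30483 70272 3008894
13 29788 70967 2937927
14 29085 71670 2866257
15 28375 72380 2793877
16 27659 73096 2720781
17 26935 73820 2646961
18 26204 74551 2572410
19 25466 75289 2497121
20 24721 76034 2421087
21 23968 76787 2344300
22 23208 77547 2266753
23 22440 78315 2188438
24 21665 79090 2109348
25 20882 79873 2029475
26 20091 80664 1948811
27 19293 81462 1867349
28 18486 82269 1785080
29 17672 83083 1701997
30 16849 83906 1618091
31 16019 84736 1533355
32 15180 85575 1447780
33 14333 86422 1361358
34 13477 87278 1274080
35 12613 88142 1185938
36 11740 89015 1096923
37 10859 89896 1007027
38 9969 90786 916241
39 9070 91685 824556
40 8163 92592 731964
41 7246 93509 638455
42 6320 94435 544020
43 5385 95370 448650
44 4441 96314 352336
45 3488 97267 255069
46 2525 98230 156839
47 1552 99203 57636
48 570 57636 0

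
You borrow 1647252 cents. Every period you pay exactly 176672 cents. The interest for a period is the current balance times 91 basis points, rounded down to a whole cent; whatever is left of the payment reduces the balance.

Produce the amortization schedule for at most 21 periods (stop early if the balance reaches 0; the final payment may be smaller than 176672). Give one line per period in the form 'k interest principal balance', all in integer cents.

1. interest=⌊1647252·91/10000⌋=14989; principal=176672-14989=161683; balance=1647252-161683=1485569
2. interest=⌊1485569·91/10000⌋=13518; principal=176672-13518=163154; balance=1485569-163154=1322415
3. interest=⌊1322415·91/10000⌋=12033; principal=176672-12033=164639; balance=1322415-164639=1157776
4. interest=⌊1157776·91/10000⌋=10535; principal=176672-10535=166137; balance=1157776-166137=991639
5. interest=⌊991639·91/10000⌋=9023; principal=176672-9023=167649; balance=991639-167649=823990
6. interest=⌊823990·91/10000⌋=7498; principal=176672-7498=169174; balance=823990-169174=654816
7. interest=⌊654816·91/10000⌋=5958; principal=176672-5958=170714; balance=654816-170714=484102
8. interest=⌊484102·91/10000⌋=4405; principal=176672-4405=172267; balance=484102-172267=311835
9. interest=⌊311835·91/10000⌋=2837; principal=176672-2837=173835; balance=311835-173835=138000
10. interest=⌊138000·91/10000⌋=1255; principal=min(176672-1255,138000)=138000; balance=138000-138000=0

1 14989 161683 1485569
2 13518 163154 1322415
3 12033 164639 1157776
4 10535 166137 991639
5 9023 167649 823990
6 7498 169174 654816
7 5958 170714 484102
8 4405 172267 311835
9 2837 173835 138000
10 1255 138000 0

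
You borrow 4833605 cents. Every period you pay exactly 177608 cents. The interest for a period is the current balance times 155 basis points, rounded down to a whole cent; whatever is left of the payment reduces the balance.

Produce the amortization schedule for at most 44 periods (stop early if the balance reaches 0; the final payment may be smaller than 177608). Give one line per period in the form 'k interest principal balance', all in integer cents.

1 74920 102688 4730917
2 73329 104279 4626638
3 71712 105896 4520742
4 70071 107537 4413205
5 68404 109204 4304001
6 66712 110896 4193105
7 64993 112615 4080490
8 63247 114361 3966129
9 61474 116134 3849995
10 59674 117934 3732061
11 57846 119762 3612299
12 55990 121618 3490681
13 54105 123503 3367178
14 52191 125417 3241761
15 50247 127361 3114400
16 48273 129335 2985065
17 46268 131340 2853725
18 44232 133376 2720349
19 42165 135443 2584906
20 40066 137542 2447364
21 37934 139674 2307690
22 35769 141839 2165851
23 33570 144038 2021813
24 31338 146270 1875543
25 29070 148538 1727005
26 26768 150840 1576165
27 24430 153178 1422987
28 22056 155552 1267435
29 19645 157963 1109472
30 17196 160412 949060
31 14710 162898 786162
32 12185 165423 620739
33 9621 167987 452752
34 7017 170591 282161
35 4373 173235 108926
36 1688 108926 0

1. interest=⌊4833605·155/10000⌋=74920; principal=177608-74920=102688; balance=4833605-102688=4730917
2. interest=⌊4730917·155/10000⌋=73329; principal=177608-73329=104279; balance=4730917-104279=4626638
3. interest=⌊4626638·155/10000⌋=71712; principal=177608-71712=105896; balance=4626638-105896=4520742
4. interest=⌊4520742·155/10000⌋=70071; principal=177608-70071=107537; balance=4520742-107537=4413205
5. interest=⌊4413205·155/10000⌋=68404; principal=177608-68404=109204; balance=4413205-109204=4304001
6. interest=⌊4304001·155/10000⌋=66712; principal=177608-66712=110896; balance=4304001-110896=4193105
7. interest=⌊4193105·155/10000⌋=64993; principal=177608-64993=112615; balance=4193105-112615=4080490
8. interest=⌊4080490·155/10000⌋=63247; principal=177608-63247=114361; balance=4080490-114361=3966129
9. interest=⌊3966129·155/10000⌋=61474; principal=177608-61474=116134; balance=3966129-116134=3849995
10. interest=⌊3849995·155/10000⌋=59674; principal=177608-59674=117934; balance=3849995-117934=3732061
11. interest=⌊3732061·155/10000⌋=57846; principal=177608-57846=119762; balance=3732061-119762=3612299
12. interest=⌊3612299·155/10000⌋=55990; principal=177608-55990=121618; balance=3612299-121618=3490681
13. interest=⌊3490681·155/10000⌋=54105; principal=177608-54105=123503; balance=3490681-123503=3367178
14. interest=⌊3367178·155/10000⌋=52191; principal=177608-52191=125417; balance=3367178-125417=3241761
15. interest=⌊3241761·155/10000⌋=50247; principal=177608-50247=127361; balance=3241761-127361=3114400
16. interest=⌊3114400·155/10000⌋=48273; principal=177608-48273=129335; balance=3114400-129335=2985065
17. interest=⌊2985065·155/10000⌋=46268; principal=177608-46268=131340; balance=2985065-131340=2853725
18. interest=⌊2853725·155/10000⌋=44232; principal=177608-44232=133376; balance=2853725-133376=2720349
19. interest=⌊2720349·155/10000⌋=42165; principal=177608-42165=135443; balance=2720349-135443=2584906
20. interest=⌊2584906·155/10000⌋=40066; principal=177608-40066=137542; balance=2584906-137542=2447364
21. interest=⌊2447364·155/10000⌋=37934; principal=177608-37934=139674; balance=2447364-139674=2307690
22. interest=⌊2307690·155/10000⌋=35769; principal=177608-35769=141839; balance=2307690-141839=2165851
23. interest=⌊2165851·155/10000⌋=33570; principal=177608-33570=144038; balance=2165851-144038=2021813
24. interest=⌊2021813·155/10000⌋=31338; principal=177608-31338=146270; balance=2021813-146270=1875543
25. interest=⌊1875543·155/10000⌋=29070; principal=177608-29070=148538; balance=1875543-148538=1727005
26. interest=⌊1727005·155/10000⌋=26768; principal=177608-26768=150840; balance=1727005-150840=1576165
27. interest=⌊1576165·155/10000⌋=24430; principal=177608-24430=153178; balance=1576165-153178=1422987
28. interest=⌊1422987·155/10000⌋=22056; principal=177608-22056=155552; balance=1422987-155552=1267435
29. interest=⌊1267435·155/10000⌋=19645; principal=177608-19645=157963; balance=1267435-157963=1109472
30. interest=⌊1109472·155/10000⌋=17196; principal=177608-17196=160412; balance=1109472-160412=949060
31. interest=⌊949060·155/10000⌋=14710; principal=177608-14710=162898; balance=949060-162898=786162
32. interest=⌊786162·155/10000⌋=12185; principal=177608-12185=165423; balance=786162-165423=620739
33. interest=⌊620739·155/10000⌋=9621; principal=177608-9621=167987; balance=620739-167987=452752
34. interest=⌊452752·155/10000⌋=7017; principal=177608-7017=170591; balance=452752-170591=282161
35. interest=⌊282161·155/10000⌋=4373; principal=177608-4373=173235; balance=282161-173235=108926
36. interest=⌊108926·155/10000⌋=1688; principal=min(177608-1688,108926)=108926; balance=108926-108926=0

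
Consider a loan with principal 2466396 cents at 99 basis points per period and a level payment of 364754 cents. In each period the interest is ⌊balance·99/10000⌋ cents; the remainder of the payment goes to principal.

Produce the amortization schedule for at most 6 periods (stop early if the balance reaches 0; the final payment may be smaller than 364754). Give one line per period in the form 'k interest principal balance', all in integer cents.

1 24417 340337 2126059
2 21047 343707 1782352
3 17645 347109 1435243
4 14208 350546 1084697
5 10738 354016 730681
6 7233 357521 373160

1. interest=⌊2466396·99/10000⌋=24417; principal=364754-24417=340337; balance=2466396-340337=2126059
2. interest=⌊2126059·99/10000⌋=21047; principal=364754-21047=343707; balance=2126059-343707=1782352
3. interest=⌊1782352·99/10000⌋=17645; principal=364754-17645=347109; balance=1782352-347109=1435243
4. interest=⌊1435243·99/10000⌋=14208; principal=364754-14208=350546; balance=1435243-350546=1084697
5. interest=⌊1084697·99/10000⌋=10738; principal=364754-10738=354016; balance=1084697-354016=730681
6. interest=⌊730681·99/10000⌋=7233; principal=364754-7233=357521; balance=730681-357521=373160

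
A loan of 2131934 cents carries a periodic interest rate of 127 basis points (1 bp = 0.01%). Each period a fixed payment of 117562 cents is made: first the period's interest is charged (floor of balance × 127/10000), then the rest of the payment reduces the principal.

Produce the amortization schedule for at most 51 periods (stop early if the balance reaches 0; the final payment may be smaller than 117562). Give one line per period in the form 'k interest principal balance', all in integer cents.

1 27075 90487 2041447
2 25926 91636 1949811
3 24762 92800 1857011
4 23584 93978 1763033
5 22390 95172 1667861
6 21181 96381 1571480
7 19957 97605 1473875
8 18718 98844 1375031
9 17462 100100 1274931
10 16191 101371 1173560
11 14904 102658 1070902
12 13600 103962 966940
13 12280 105282 861658
14 10943 106619 755039
15 9588 107974 647065
16 8217 109345 537720
17 6829 110733 426987
18 5422 112140 314847
19 3998 113564 201283
20 2556 115006 86277
21 1095 86277 0

1. interest=⌊2131934·127/10000⌋=27075; principal=117562-27075=90487; balance=2131934-90487=2041447
2. interest=⌊2041447·127/10000⌋=25926; principal=117562-25926=91636; balance=2041447-91636=1949811
3. interest=⌊1949811·127/10000⌋=24762; principal=117562-24762=92800; balance=1949811-92800=1857011
4. interest=⌊1857011·127/10000⌋=23584; principal=117562-23584=93978; balance=1857011-93978=1763033
5. interest=⌊1763033·127/10000⌋=22390; principal=117562-22390=95172; balance=1763033-95172=1667861
6. interest=⌊1667861·127/10000⌋=21181; principal=117562-21181=96381; balance=1667861-96381=1571480
7. interest=⌊1571480·127/10000⌋=19957; principal=117562-19957=97605; balance=1571480-97605=1473875
8. interest=⌊1473875·127/10000⌋=18718; principal=117562-18718=98844; balance=1473875-98844=1375031
9. interest=⌊1375031·127/10000⌋=17462; principal=117562-17462=100100; balance=1375031-100100=1274931
10. interest=⌊1274931·127/10000⌋=16191; principal=117562-16191=101371; balance=1274931-101371=1173560
11. interest=⌊1173560·127/10000⌋=14904; principal=117562-14904=102658; balance=1173560-102658=1070902
12. interest=⌊1070902·127/10000⌋=13600; principal=117562-13600=103962; balance=1070902-103962=966940
13. interest=⌊966940·127/10000⌋=12280; principal=117562-12280=105282; balance=966940-105282=861658
14. interest=⌊861658·127/10000⌋=10943; principal=117562-10943=106619; balance=861658-106619=755039
15. interest=⌊755039·127/10000⌋=9588; principal=117562-9588=107974; balance=755039-107974=647065
16. interest=⌊647065·127/10000⌋=8217; principal=117562-8217=109345; balance=647065-109345=537720
17. interest=⌊537720·127/10000⌋=6829; principal=117562-6829=110733; balance=537720-110733=426987
18. interest=⌊426987·127/10000⌋=5422; principal=117562-5422=112140; balance=426987-112140=314847
19. interest=⌊314847·127/10000⌋=3998; principal=117562-3998=113564; balance=314847-113564=201283
20. interest=⌊201283·127/10000⌋=2556; principal=117562-2556=115006; balance=201283-115006=86277
21. interest=⌊86277·127/10000⌋=1095; principal=min(117562-1095,86277)=86277; balance=86277-86277=0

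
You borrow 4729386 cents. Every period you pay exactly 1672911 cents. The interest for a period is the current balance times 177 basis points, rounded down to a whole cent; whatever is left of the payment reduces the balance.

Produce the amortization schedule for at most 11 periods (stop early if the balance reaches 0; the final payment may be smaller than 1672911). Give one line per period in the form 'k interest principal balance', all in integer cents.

1. interest=⌊4729386·177/10000⌋=83710; principal=1672911-83710=1589201; balance=4729386-1589201=3140185
2. interest=⌊3140185·177/10000⌋=55581; principal=1672911-55581=1617330; balance=3140185-1617330=1522855
3. interest=⌊1522855·177/10000⌋=26954; principal=min(1672911-26954,1522855)=1522855; balance=1522855-1522855=0

1 83710 1589201 3140185
2 55581 1617330 1522855
3 26954 1522855 0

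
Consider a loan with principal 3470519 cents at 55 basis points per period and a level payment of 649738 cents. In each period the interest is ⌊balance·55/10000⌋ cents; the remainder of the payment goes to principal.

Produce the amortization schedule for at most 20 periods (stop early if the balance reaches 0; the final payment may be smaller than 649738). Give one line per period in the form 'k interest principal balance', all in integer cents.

1 19087 630651 2839868
2 15619 634119 2205749
3 12131 637607 1568142
4 8624 641114 927028
5 5098 644640 282388
6 1553 282388 0

1. interest=⌊3470519·55/10000⌋=19087; principal=649738-19087=630651; balance=3470519-630651=2839868
2. interest=⌊2839868·55/10000⌋=15619; principal=649738-15619=634119; balance=2839868-634119=2205749
3. interest=⌊2205749·55/10000⌋=12131; principal=649738-12131=637607; balance=2205749-637607=1568142
4. interest=⌊1568142·55/10000⌋=8624; principal=649738-8624=641114; balance=1568142-641114=927028
5. interest=⌊927028·55/10000⌋=5098; principal=649738-5098=644640; balance=927028-644640=282388
6. interest=⌊282388·55/10000⌋=1553; principal=min(649738-1553,282388)=282388; balance=282388-282388=0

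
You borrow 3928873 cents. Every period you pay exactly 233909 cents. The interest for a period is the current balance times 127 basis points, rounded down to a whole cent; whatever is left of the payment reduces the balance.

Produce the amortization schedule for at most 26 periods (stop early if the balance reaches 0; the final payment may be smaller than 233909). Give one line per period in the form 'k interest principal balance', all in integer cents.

1 49896 184013 3744860
2 47559 186350 3558510
3 45193 188716 3369794
4 42796 191113 3178681
5 40369 193540 2985141
6 37911 195998 2789143
7 35422 198487 2590656
8 32901 201008 2389648
9 30348 203561 2186087
10 27763 206146 1979941
11 25145 208764 1771177
12 22493 211416 1559761
13 19808 214101 1345660
14 17089 216820 1128840
15 14336 219573 909267
16 11547 222362 686905
17 8723 225186 461719
18 5863 228046 233673
19 2967 230942 2731
20 34 2731 0

1. interest=⌊3928873·127/10000⌋=49896; principal=233909-49896=184013; balance=3928873-184013=3744860
2. interest=⌊3744860·127/10000⌋=47559; principal=233909-47559=186350; balance=3744860-186350=3558510
3. interest=⌊3558510·127/10000⌋=45193; principal=233909-45193=188716; balance=3558510-188716=3369794
4. interest=⌊3369794·127/10000⌋=42796; principal=233909-42796=191113; balance=3369794-191113=3178681
5. interest=⌊3178681·127/10000⌋=40369; principal=233909-40369=193540; balance=3178681-193540=2985141
6. interest=⌊2985141·127/10000⌋=37911; principal=233909-37911=195998; balance=2985141-195998=2789143
7. interest=⌊2789143·127/10000⌋=35422; principal=233909-35422=198487; balance=2789143-198487=2590656
8. interest=⌊2590656·127/10000⌋=32901; principal=233909-32901=201008; balance=2590656-201008=2389648
9. interest=⌊2389648·127/10000⌋=30348; principal=233909-30348=203561; balance=2389648-203561=2186087
10. interest=⌊2186087·127/10000⌋=27763; principal=233909-27763=206146; balance=2186087-206146=1979941
11. interest=⌊1979941·127/10000⌋=25145; principal=233909-25145=208764; balance=1979941-208764=1771177
12. interest=⌊1771177·127/10000⌋=22493; principal=233909-22493=211416; balance=1771177-211416=1559761
13. interest=⌊1559761·127/10000⌋=19808; principal=233909-19808=214101; balance=1559761-214101=1345660
14. interest=⌊1345660·127/10000⌋=17089; principal=233909-17089=216820; balance=1345660-216820=1128840
15. interest=⌊1128840·127/10000⌋=14336; principal=233909-14336=219573; balance=1128840-219573=909267
16. interest=⌊909267·127/10000⌋=11547; principal=233909-11547=222362; balance=909267-222362=686905
17. interest=⌊686905·127/10000⌋=8723; principal=233909-8723=225186; balance=686905-225186=461719
18. interest=⌊461719·127/10000⌋=5863; principal=233909-5863=228046; balance=461719-228046=233673
19. interest=⌊233673·127/10000⌋=2967; principal=233909-2967=230942; balance=233673-230942=2731
20. interest=⌊2731·127/10000⌋=34; principal=min(233909-34,2731)=2731; balance=2731-2731=0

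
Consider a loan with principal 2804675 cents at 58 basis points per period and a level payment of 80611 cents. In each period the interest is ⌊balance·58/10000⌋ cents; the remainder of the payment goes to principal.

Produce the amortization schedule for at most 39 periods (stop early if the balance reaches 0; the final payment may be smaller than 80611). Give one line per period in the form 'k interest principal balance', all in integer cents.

1 16267 64344 2740331
2 15893 64718 2675613
3 15518 65093 2610520
4 15141 65470 2545050
5 14761 65850 2479200
6 14379 66232 2412968
7 13995 66616 2346352
8 13608 67003 2279349
9 13220 67391 2211958
10 12829 67782 2144176
11 12436 68175 2076001
12 12040 68571 2007430
13 11643 68968 1938462
14 11243 69368 1869094
15 10840 69771 1799323
16 10436 70175 1729148
17 10029 70582 1658566
18 9619 70992 1587574
19 9207 71404 1516170
20 8793 71818 1444352
21 8377 72234 1372118
22 7958 72653 1299465
23 7536 73075 1226390
24 7113 73498 1152892
25 6686 73925 1078967
26 6258 74353 1004614
27 5826 74785 929829
28 5393 75218 854611
29 4956 75655 778956
30 4517 76094 702862
31 4076 76535 626327
32 3632 76979 549348
33 3186 77425 471923
34 2737 77874 394049
35 2285 78326 315723
36 1831 78780 236943
37 1374 79237 157706
38 914 79697 78009
39 452 78009 0

1. interest=⌊2804675·58/10000⌋=16267; principal=80611-16267=64344; balance=2804675-64344=2740331
2. interest=⌊2740331·58/10000⌋=15893; principal=80611-15893=64718; balance=2740331-64718=2675613
3. interest=⌊2675613·58/10000⌋=15518; principal=80611-15518=65093; balance=2675613-65093=2610520
4. interest=⌊2610520·58/10000⌋=15141; principal=80611-15141=65470; balance=2610520-65470=2545050
5. interest=⌊2545050·58/10000⌋=14761; principal=80611-14761=65850; balance=2545050-65850=2479200
6. interest=⌊2479200·58/10000⌋=14379; principal=80611-14379=66232; balance=2479200-66232=2412968
7. interest=⌊2412968·58/10000⌋=13995; principal=80611-13995=66616; balance=2412968-66616=2346352
8. interest=⌊2346352·58/10000⌋=13608; principal=80611-13608=67003; balance=2346352-67003=2279349
9. interest=⌊2279349·58/10000⌋=13220; principal=80611-13220=67391; balance=2279349-67391=2211958
10. interest=⌊2211958·58/10000⌋=12829; principal=80611-12829=67782; balance=2211958-67782=2144176
11. interest=⌊2144176·58/10000⌋=12436; principal=80611-12436=68175; balance=2144176-68175=2076001
12. interest=⌊2076001·58/10000⌋=12040; principal=80611-12040=68571; balance=2076001-68571=2007430
13. interest=⌊2007430·58/10000⌋=11643; principal=80611-11643=68968; balance=2007430-68968=1938462
14. interest=⌊1938462·58/10000⌋=11243; principal=80611-11243=69368; balance=1938462-69368=1869094
15. interest=⌊1869094·58/10000⌋=10840; principal=80611-10840=69771; balance=1869094-69771=1799323
16. interest=⌊1799323·58/10000⌋=10436; principal=80611-10436=70175; balance=1799323-70175=1729148
17. interest=⌊1729148·58/10000⌋=10029; principal=80611-10029=70582; balance=1729148-70582=1658566
18. interest=⌊1658566·58/10000⌋=9619; principal=80611-9619=70992; balance=1658566-70992=1587574
19. interest=⌊1587574·58/10000⌋=9207; principal=80611-9207=71404; balance=1587574-71404=1516170
20. interest=⌊1516170·58/10000⌋=8793; principal=80611-8793=71818; balance=1516170-71818=1444352
21. interest=⌊1444352·58/10000⌋=8377; principal=80611-8377=72234; balance=1444352-72234=1372118
22. interest=⌊1372118·58/10000⌋=7958; principal=80611-7958=72653; balance=1372118-72653=1299465
23. interest=⌊1299465·58/10000⌋=7536; principal=80611-7536=73075; balance=1299465-73075=1226390
24. interest=⌊1226390·58/10000⌋=7113; principal=80611-7113=73498; balance=1226390-73498=1152892
25. interest=⌊1152892·58/10000⌋=6686; principal=80611-6686=73925; balance=1152892-73925=1078967
26. interest=⌊1078967·58/10000⌋=6258; principal=80611-6258=74353; balance=1078967-74353=1004614
27. interest=⌊1004614·58/10000⌋=5826; principal=80611-5826=74785; balance=1004614-74785=929829
28. interest=⌊929829·58/10000⌋=5393; principal=80611-5393=75218; balance=929829-75218=854611
29. interest=⌊854611·58/10000⌋=4956; principal=80611-4956=75655; balance=854611-75655=778956
30. interest=⌊778956·58/10000⌋=4517; principal=80611-4517=76094; balance=778956-76094=702862
31. interest=⌊702862·58/10000⌋=4076; principal=80611-4076=76535; balance=702862-76535=626327
32. interest=⌊626327·58/10000⌋=3632; principal=80611-3632=76979; balance=626327-76979=549348
33. interest=⌊549348·58/10000⌋=3186; principal=80611-3186=77425; balance=549348-77425=471923
34. interest=⌊471923·58/10000⌋=2737; principal=80611-2737=77874; balance=471923-77874=394049
35. interest=⌊394049·58/10000⌋=2285; principal=80611-2285=78326; balance=394049-78326=315723
36. interest=⌊315723·58/10000⌋=1831; principal=80611-1831=78780; balance=315723-78780=236943
37. interest=⌊236943·58/10000⌋=1374; principal=80611-1374=79237; balance=236943-79237=157706
38. interest=⌊157706·58/10000⌋=914; principal=80611-914=79697; balance=157706-79697=78009
39. interest=⌊78009·58/10000⌋=452; principal=min(80611-452,78009)=78009; balance=78009-78009=0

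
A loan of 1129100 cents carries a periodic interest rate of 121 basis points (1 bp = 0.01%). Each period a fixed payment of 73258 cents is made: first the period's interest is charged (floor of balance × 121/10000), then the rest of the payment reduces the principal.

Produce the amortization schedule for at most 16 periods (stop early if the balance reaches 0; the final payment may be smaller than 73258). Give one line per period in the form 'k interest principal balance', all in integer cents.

1 13662 59596 1069504
2 12940 60318 1009186
3 12211 61047 948139
4 11472 61786 886353
5 10724 62534 823819
6 9968 63290 760529
7 9202 64056 696473
8 8427 64831 631642
9 7642 65616 566026
10 6848 66410 499616
11 6045 67213 432403
12 5232 68026 364377
13 4408 68850 295527
14 3575 69683 225844
15 2732 70526 155318
16 1879 71379 83939

1. interest=⌊1129100·121/10000⌋=13662; principal=73258-13662=59596; balance=1129100-59596=1069504
2. interest=⌊1069504·121/10000⌋=12940; principal=73258-12940=60318; balance=1069504-60318=1009186
3. interest=⌊1009186·121/10000⌋=12211; principal=73258-12211=61047; balance=1009186-61047=948139
4. interest=⌊948139·121/10000⌋=11472; principal=73258-11472=61786; balance=948139-61786=886353
5. interest=⌊886353·121/10000⌋=10724; principal=73258-10724=62534; balance=886353-62534=823819
6. interest=⌊823819·121/10000⌋=9968; principal=73258-9968=63290; balance=823819-63290=760529
7. interest=⌊760529·121/10000⌋=9202; principal=73258-9202=64056; balance=760529-64056=696473
8. interest=⌊696473·121/10000⌋=8427; principal=73258-8427=64831; balance=696473-64831=631642
9. interest=⌊631642·121/10000⌋=7642; principal=73258-7642=65616; balance=631642-65616=566026
10. interest=⌊566026·121/10000⌋=6848; principal=73258-6848=66410; balance=566026-66410=499616
11. interest=⌊499616·121/10000⌋=6045; principal=73258-6045=67213; balance=499616-67213=432403
12. interest=⌊432403·121/10000⌋=5232; principal=73258-5232=68026; balance=432403-68026=364377
13. interest=⌊364377·121/10000⌋=4408; principal=73258-4408=68850; balance=364377-68850=295527
14. interest=⌊295527·121/10000⌋=3575; principal=73258-3575=69683; balance=295527-69683=225844
15. interest=⌊225844·121/10000⌋=2732; principal=73258-2732=70526; balance=225844-70526=155318
16. interest=⌊155318·121/10000⌋=1879; principal=73258-1879=71379; balance=155318-71379=83939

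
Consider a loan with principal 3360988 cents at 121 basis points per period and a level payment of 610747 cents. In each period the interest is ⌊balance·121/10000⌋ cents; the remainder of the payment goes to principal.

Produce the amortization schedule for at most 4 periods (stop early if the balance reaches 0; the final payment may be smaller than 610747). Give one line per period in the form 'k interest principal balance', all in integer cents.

1. interest=⌊3360988·121/10000⌋=40667; principal=610747-40667=570080; balance=3360988-570080=2790908
2. interest=⌊2790908·121/10000⌋=33769; principal=610747-33769=576978; balance=2790908-576978=2213930
3. interest=⌊2213930·121/10000⌋=26788; principal=610747-26788=583959; balance=2213930-583959=1629971
4. interest=⌊1629971·121/10000⌋=19722; principal=610747-19722=591025; balance=1629971-591025=1038946

1 40667 570080 2790908
2 33769 576978 2213930
3 26788 583959 1629971
4 19722 591025 1038946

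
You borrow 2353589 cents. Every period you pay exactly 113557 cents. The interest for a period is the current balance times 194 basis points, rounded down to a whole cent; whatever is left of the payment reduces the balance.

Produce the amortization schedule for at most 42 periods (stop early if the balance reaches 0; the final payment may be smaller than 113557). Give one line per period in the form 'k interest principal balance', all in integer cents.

1 45659 67898 2285691
2 44342 69215 2216476
3 42999 70558 2145918
4 41630 71927 2073991
5 40235 73322 2000669
6 38812 74745 1925924
7 37362 76195 1849729
8 35884 77673 1772056
9 34377 79180 1692876
10 32841 80716 1612160
11 31275 82282 1529878
12 29679 83878 1446000
13 28052 85505 1360495
14 26393 87164 1273331
15 24702 88855 1184476
16 22978 90579 1093897
17 21221 92336 1001561
18 19430 94127 907434
19 17604 95953 811481
20 15742 97815 713666
21 13845 99712 613954
22 11910 101647 512307
23 9938 103619 408688
24 7928 105629 303059
25 5879 107678 195381
26 3790 109767 85614
27 1660 85614 0

1. interest=⌊2353589·194/10000⌋=45659; principal=113557-45659=67898; balance=2353589-67898=2285691
2. interest=⌊2285691·194/10000⌋=44342; principal=113557-44342=69215; balance=2285691-69215=2216476
3. interest=⌊2216476·194/10000⌋=42999; principal=113557-42999=70558; balance=2216476-70558=2145918
4. interest=⌊2145918·194/10000⌋=41630; principal=113557-41630=71927; balance=2145918-71927=2073991
5. interest=⌊2073991·194/10000⌋=40235; principal=113557-40235=73322; balance=2073991-73322=2000669
6. interest=⌊2000669·194/10000⌋=38812; principal=113557-38812=74745; balance=2000669-74745=1925924
7. interest=⌊1925924·194/10000⌋=37362; principal=113557-37362=76195; balance=1925924-76195=1849729
8. interest=⌊1849729·194/10000⌋=35884; principal=113557-35884=77673; balance=1849729-77673=1772056
9. interest=⌊1772056·194/10000⌋=34377; principal=113557-34377=79180; balance=1772056-79180=1692876
10. interest=⌊1692876·194/10000⌋=32841; principal=113557-32841=80716; balance=1692876-80716=1612160
11. interest=⌊1612160·194/10000⌋=31275; principal=113557-31275=82282; balance=1612160-82282=1529878
12. interest=⌊1529878·194/10000⌋=29679; principal=113557-29679=83878; balance=1529878-83878=1446000
13. interest=⌊1446000·194/10000⌋=28052; principal=113557-28052=85505; balance=1446000-85505=1360495
14. interest=⌊1360495·194/10000⌋=26393; principal=113557-26393=87164; balance=1360495-87164=1273331
15. interest=⌊1273331·194/10000⌋=24702; principal=113557-24702=88855; balance=1273331-88855=1184476
16. interest=⌊1184476·194/10000⌋=22978; principal=113557-22978=90579; balance=1184476-90579=1093897
17. interest=⌊1093897·194/10000⌋=21221; principal=113557-21221=92336; balance=1093897-92336=1001561
18. interest=⌊1001561·194/10000⌋=19430; principal=113557-19430=94127; balance=1001561-94127=907434
19. interest=⌊907434·194/10000⌋=17604; principal=113557-17604=95953; balance=907434-95953=811481
20. interest=⌊811481·194/10000⌋=15742; principal=113557-15742=97815; balance=811481-97815=713666
21. interest=⌊713666·194/10000⌋=13845; principal=113557-13845=99712; balance=713666-99712=613954
22. interest=⌊613954·194/10000⌋=11910; principal=113557-11910=101647; balance=613954-101647=512307
23. interest=⌊512307·194/10000⌋=9938; principal=113557-9938=103619; balance=512307-103619=408688
24. interest=⌊408688·194/10000⌋=7928; principal=113557-7928=105629; balance=408688-105629=303059
25. interest=⌊303059·194/10000⌋=5879; principal=113557-5879=107678; balance=303059-107678=195381
26. interest=⌊195381·194/10000⌋=3790; principal=113557-3790=109767; balance=195381-109767=85614
27. interest=⌊85614·194/10000⌋=1660; principal=min(113557-1660,85614)=85614; balance=85614-85614=0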